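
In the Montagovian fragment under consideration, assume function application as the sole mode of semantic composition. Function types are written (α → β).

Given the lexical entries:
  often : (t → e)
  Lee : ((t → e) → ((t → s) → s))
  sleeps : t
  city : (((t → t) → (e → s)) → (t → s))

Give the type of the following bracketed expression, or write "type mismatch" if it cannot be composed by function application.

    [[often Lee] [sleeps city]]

type mismatch

[often Lee]: Lee is ((t → e) → ((t → s) → s)), often is (t → e); result ((t → s) → s).
[sleeps city]: t with (((t → t) → (e → s)) → (t → s)) — neither is a function whose domain matches the other; composition fails here.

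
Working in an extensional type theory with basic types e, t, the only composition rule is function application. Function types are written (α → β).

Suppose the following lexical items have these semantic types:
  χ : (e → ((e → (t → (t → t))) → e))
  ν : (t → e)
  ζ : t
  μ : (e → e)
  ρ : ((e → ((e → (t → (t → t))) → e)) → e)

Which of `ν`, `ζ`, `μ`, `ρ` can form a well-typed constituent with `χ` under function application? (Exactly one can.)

ν : (t → e) — no; χ wants e, and ν wants t.
ζ : t — no; χ wants e, and ζ wants nothing (atomic).
μ : (e → e) — no; χ wants e, and μ wants e.
ρ — combines: ρ : ((e → ((e → (t → (t → t))) → e)) → e) takes χ : (e → ((e → (t → (t → t))) → e)) as argument, giving e.

ρ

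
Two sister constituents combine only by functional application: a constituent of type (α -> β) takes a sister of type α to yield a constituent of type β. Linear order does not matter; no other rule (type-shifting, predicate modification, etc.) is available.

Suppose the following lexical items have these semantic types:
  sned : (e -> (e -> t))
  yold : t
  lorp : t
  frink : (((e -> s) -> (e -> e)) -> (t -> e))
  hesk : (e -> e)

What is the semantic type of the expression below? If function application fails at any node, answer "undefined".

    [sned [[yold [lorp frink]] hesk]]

undefined

At [lorp frink]: neither t nor (((e -> s) -> (e -> e)) -> (t -> e)) can take the other as argument; the node is ill-typed.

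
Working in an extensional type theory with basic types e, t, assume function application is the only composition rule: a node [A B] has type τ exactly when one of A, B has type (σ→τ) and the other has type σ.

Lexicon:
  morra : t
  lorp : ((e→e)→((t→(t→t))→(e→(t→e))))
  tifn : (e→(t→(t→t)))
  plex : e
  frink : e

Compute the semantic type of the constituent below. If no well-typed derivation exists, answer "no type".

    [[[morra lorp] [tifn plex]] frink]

[morra lorp]: t with ((e→e)→((t→(t→t))→(e→(t→e)))) — neither is a function whose domain matches the other; composition fails here.

no type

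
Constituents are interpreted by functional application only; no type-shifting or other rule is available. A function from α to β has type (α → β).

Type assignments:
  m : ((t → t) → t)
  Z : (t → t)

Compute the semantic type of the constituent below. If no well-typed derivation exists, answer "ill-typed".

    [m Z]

At [m Z], m : ((t → t) → t) takes Z : (t → t), giving t.

t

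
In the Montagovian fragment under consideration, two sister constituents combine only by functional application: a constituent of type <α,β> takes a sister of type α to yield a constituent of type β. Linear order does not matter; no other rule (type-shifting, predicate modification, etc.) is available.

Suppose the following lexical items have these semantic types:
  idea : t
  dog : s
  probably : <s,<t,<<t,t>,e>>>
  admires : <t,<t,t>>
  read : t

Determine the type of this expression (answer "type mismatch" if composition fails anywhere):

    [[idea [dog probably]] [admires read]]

e

At [dog probably], probably : <s,<t,<<t,t>,e>>> takes dog : s, giving <t,<<t,t>,e>>.
At [idea [dog probably]], [dog probably] : <t,<<t,t>,e>> takes idea : t, giving <<t,t>,e>.
At [admires read], admires : <t,<t,t>> takes read : t, giving <t,t>.
At [[idea [dog probably]] [admires read]], [idea [dog probably]] : <<t,t>,e> takes [admires read] : <t,t>, giving e.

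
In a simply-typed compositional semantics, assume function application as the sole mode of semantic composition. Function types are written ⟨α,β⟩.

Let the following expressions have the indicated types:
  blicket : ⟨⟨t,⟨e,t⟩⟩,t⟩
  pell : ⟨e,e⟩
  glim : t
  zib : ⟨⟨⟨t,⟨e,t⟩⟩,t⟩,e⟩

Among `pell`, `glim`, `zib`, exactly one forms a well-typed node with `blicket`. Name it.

pell : ⟨e,e⟩ — no; blicket wants ⟨t,⟨e,t⟩⟩, and pell wants e.
glim : t — no; blicket wants ⟨t,⟨e,t⟩⟩, and glim wants nothing (atomic).
zib — combines: zib : ⟨⟨⟨t,⟨e,t⟩⟩,t⟩,e⟩ takes blicket : ⟨⟨t,⟨e,t⟩⟩,t⟩ as argument, giving e.

zib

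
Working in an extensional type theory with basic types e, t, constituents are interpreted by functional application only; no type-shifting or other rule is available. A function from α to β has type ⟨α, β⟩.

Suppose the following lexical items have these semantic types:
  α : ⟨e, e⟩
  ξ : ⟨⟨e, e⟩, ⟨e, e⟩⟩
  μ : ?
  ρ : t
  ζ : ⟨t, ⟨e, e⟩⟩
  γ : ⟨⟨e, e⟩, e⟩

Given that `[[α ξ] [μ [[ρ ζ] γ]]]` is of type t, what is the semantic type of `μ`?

⟨e, ⟨⟨e, e⟩, t⟩⟩

For [[α ξ] [μ [[ρ ζ] γ]]] to have type t with [α ξ] of type ⟨e, e⟩, [μ [[ρ ζ] γ]] must be the function: [μ [[ρ ζ] γ]] : ⟨⟨e, e⟩, t⟩.
For [μ [[ρ ζ] γ]] to have type ⟨⟨e, e⟩, t⟩ with [[ρ ζ] γ] of type e, μ must be the function: μ : ⟨e, ⟨⟨e, e⟩, t⟩⟩.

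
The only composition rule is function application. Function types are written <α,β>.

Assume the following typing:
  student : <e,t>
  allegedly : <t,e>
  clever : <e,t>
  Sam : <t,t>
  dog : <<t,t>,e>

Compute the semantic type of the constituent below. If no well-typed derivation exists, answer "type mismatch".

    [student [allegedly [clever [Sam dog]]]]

t

At [Sam dog], dog : <<t,t>,e> takes Sam : <t,t>, giving e.
At [clever [Sam dog]], clever : <e,t> takes [Sam dog] : e, giving t.
At [allegedly [clever [Sam dog]]], allegedly : <t,e> takes [clever [Sam dog]] : t, giving e.
At [student [allegedly [clever [Sam dog]]]], student : <e,t> takes [allegedly [clever [Sam dog]]] : e, giving t.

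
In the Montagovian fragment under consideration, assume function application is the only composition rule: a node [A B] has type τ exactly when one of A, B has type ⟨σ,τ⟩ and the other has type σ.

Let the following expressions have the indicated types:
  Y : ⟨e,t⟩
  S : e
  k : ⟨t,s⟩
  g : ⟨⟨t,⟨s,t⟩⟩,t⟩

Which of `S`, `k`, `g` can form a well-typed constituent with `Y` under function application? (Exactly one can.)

S — combines: Y : ⟨e,t⟩ takes S : e as argument, giving t.
k : ⟨t,s⟩ — Y needs e; k needs t; neither fits.
g : ⟨⟨t,⟨s,t⟩⟩,t⟩ — Y needs e; g needs ⟨t,⟨s,t⟩⟩; neither fits.

S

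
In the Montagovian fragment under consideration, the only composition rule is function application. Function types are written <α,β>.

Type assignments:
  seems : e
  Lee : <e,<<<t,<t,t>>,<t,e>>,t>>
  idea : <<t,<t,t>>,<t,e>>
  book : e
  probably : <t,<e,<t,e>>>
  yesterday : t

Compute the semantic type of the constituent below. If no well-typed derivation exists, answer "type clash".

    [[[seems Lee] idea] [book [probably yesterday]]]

e

[seems Lee]: functor Lee : <e,<<<t,<t,t>>,<t,e>>,t>>, argument seems : e; result <<<t,<t,t>>,<t,e>>,t>.
[[seems Lee] idea]: functor [seems Lee] : <<<t,<t,t>>,<t,e>>,t>, argument idea : <<t,<t,t>>,<t,e>>; result t.
[probably yesterday]: functor probably : <t,<e,<t,e>>>, argument yesterday : t; result <e,<t,e>>.
[book [probably yesterday]]: functor [probably yesterday] : <e,<t,e>>, argument book : e; result <t,e>.
[[[seems Lee] idea] [book [probably yesterday]]]: functor [book [probably yesterday]] : <t,e>, argument [[seems Lee] idea] : t; result e.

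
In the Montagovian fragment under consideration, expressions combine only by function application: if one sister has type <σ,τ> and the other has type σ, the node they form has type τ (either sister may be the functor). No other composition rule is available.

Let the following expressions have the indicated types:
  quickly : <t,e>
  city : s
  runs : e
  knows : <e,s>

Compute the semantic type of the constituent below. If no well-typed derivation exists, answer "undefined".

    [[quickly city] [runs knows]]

[quickly city]: <t,e> with s — neither is a function whose domain matches the other; composition fails here.

undefined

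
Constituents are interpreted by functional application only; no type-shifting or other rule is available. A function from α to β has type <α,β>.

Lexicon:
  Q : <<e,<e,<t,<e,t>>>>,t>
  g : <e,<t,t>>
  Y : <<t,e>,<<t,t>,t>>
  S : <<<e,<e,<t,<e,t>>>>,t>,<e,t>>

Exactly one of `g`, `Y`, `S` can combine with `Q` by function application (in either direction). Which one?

S

g : <e,<t,t>> — neither side's domain matches the other.
Y : <<t,e>,<<t,t>,t>> — neither side's domain matches the other.
S — combines: S : <<<e,<e,<t,<e,t>>>>,t>,<e,t>> takes Q : <<e,<e,<t,<e,t>>>>,t> as argument, giving <e,t>.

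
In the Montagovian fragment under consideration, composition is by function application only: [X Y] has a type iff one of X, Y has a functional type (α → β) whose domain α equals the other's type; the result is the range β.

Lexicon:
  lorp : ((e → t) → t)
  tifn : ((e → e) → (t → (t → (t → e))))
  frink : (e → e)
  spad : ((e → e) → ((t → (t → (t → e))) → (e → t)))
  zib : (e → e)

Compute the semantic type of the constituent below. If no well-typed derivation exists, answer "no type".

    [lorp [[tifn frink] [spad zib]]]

[tifn frink]: tifn is ((e → e) → (t → (t → (t → e)))), frink is (e → e); result (t → (t → (t → e))).
[spad zib]: spad is ((e → e) → ((t → (t → (t → e))) → (e → t))), zib is (e → e); result ((t → (t → (t → e))) → (e → t)).
[[tifn frink] [spad zib]]: [spad zib] is ((t → (t → (t → e))) → (e → t)), [tifn frink] is (t → (t → (t → e))); result (e → t).
[lorp [[tifn frink] [spad zib]]]: lorp is ((e → t) → t), [[tifn frink] [spad zib]] is (e → t); result t.

t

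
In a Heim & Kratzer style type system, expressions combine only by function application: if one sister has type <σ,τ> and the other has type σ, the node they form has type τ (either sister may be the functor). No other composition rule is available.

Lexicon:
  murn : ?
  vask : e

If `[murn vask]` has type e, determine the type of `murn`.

<e,e>

[murn vask] must have type e. The sister vask has type e; that is not a function onto e, so murn must be the functor, of type <e,e>.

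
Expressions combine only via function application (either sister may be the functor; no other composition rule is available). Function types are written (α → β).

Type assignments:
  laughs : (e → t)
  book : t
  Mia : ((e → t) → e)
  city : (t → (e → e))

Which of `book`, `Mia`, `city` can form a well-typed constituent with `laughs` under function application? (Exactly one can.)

book : t — no; laughs wants e, and book wants nothing (atomic).
Mia — combines: Mia : ((e → t) → e) takes laughs : (e → t) as argument, giving e.
city : (t → (e → e)) — no; laughs wants e, and city wants t.

Mia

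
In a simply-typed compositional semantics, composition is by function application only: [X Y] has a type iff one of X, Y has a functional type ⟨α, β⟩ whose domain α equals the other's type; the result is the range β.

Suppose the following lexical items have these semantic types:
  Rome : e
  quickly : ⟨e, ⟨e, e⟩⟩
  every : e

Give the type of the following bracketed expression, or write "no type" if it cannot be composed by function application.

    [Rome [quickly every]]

e

[quickly every]: ⟨e, ⟨e, e⟩⟩ applied to e yields ⟨e, e⟩.
[Rome [quickly every]]: ⟨e, e⟩ applied to e yields e.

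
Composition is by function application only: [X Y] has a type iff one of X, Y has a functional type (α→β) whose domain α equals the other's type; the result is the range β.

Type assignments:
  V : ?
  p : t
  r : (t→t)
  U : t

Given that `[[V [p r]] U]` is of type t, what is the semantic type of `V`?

(t→(t→t))

[[V [p r]] U] must have type t. The sister U has type t; that is not a function onto t, so [V [p r]] must be the functor, of type (t→t).
[V [p r]] must have type (t→t). The sister [p r] has type t; that is not a function onto (t→t), so V must be the functor, of type (t→(t→t)).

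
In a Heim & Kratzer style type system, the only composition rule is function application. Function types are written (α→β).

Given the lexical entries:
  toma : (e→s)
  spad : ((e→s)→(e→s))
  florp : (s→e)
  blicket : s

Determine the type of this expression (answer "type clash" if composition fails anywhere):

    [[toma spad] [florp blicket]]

At [toma spad], spad : ((e→s)→(e→s)) takes toma : (e→s), giving (e→s).
At [florp blicket], florp : (s→e) takes blicket : s, giving e.
At [[toma spad] [florp blicket]], [toma spad] : (e→s) takes [florp blicket] : e, giving s.

s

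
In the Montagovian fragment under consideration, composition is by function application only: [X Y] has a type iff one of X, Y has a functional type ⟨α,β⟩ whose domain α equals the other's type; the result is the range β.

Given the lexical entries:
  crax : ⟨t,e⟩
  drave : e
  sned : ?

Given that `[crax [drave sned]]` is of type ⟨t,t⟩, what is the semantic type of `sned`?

[crax [drave sned]] is required to be ⟨t,t⟩. crax : ⟨t,e⟩ cannot yield ⟨t,t⟩ as functor, so [drave sned] : ⟨⟨t,e⟩,⟨t,t⟩⟩.
[drave sned] is required to be ⟨⟨t,e⟩,⟨t,t⟩⟩. drave : e cannot yield ⟨⟨t,e⟩,⟨t,t⟩⟩ as functor, so sned : ⟨e,⟨⟨t,e⟩,⟨t,t⟩⟩⟩.

⟨e,⟨⟨t,e⟩,⟨t,t⟩⟩⟩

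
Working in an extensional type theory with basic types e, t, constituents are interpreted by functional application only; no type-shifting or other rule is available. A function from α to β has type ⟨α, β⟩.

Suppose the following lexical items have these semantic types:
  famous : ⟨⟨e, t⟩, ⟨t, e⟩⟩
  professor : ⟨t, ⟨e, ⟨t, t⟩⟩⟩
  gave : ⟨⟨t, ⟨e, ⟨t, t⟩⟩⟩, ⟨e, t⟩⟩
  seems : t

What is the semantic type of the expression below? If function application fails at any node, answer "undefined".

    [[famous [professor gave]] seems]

e

[professor gave] — gave of type ⟨⟨t, ⟨e, ⟨t, t⟩⟩⟩, ⟨e, t⟩⟩ combines with professor of type ⟨t, ⟨e, ⟨t, t⟩⟩⟩: type ⟨e, t⟩.
[famous [professor gave]] — famous of type ⟨⟨e, t⟩, ⟨t, e⟩⟩ combines with [professor gave] of type ⟨e, t⟩: type ⟨t, e⟩.
[[famous [professor gave]] seems] — [famous [professor gave]] of type ⟨t, e⟩ combines with seems of type t: type e.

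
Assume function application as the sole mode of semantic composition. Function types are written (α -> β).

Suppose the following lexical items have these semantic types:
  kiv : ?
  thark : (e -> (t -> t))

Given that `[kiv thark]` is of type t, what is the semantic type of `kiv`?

((e -> (t -> t)) -> t)

[kiv thark] must have type t. The sister thark has type (e -> (t -> t)); that is not a function onto t, so kiv must be the functor, of type ((e -> (t -> t)) -> t).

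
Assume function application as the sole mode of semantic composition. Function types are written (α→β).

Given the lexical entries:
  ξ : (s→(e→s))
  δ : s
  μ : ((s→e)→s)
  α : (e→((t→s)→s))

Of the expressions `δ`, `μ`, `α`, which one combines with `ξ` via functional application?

δ — combines: ξ : (s→(e→s)) takes δ : s as argument, giving (e→s).
μ : ((s→e)→s) — neither side's domain matches the other.
α : (e→((t→s)→s)) — neither side's domain matches the other.

δ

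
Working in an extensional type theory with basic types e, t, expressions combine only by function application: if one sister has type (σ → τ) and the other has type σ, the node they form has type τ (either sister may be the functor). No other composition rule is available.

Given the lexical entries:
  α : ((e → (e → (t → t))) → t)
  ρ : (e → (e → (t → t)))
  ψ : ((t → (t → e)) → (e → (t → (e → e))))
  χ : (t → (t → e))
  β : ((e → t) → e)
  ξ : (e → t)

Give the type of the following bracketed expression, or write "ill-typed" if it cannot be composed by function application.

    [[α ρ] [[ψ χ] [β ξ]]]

(e → e)

[α ρ]: α is ((e → (e → (t → t))) → t), ρ is (e → (e → (t → t))); result t.
[ψ χ]: ψ is ((t → (t → e)) → (e → (t → (e → e)))), χ is (t → (t → e)); result (e → (t → (e → e))).
[β ξ]: β is ((e → t) → e), ξ is (e → t); result e.
[[ψ χ] [β ξ]]: [ψ χ] is (e → (t → (e → e))), [β ξ] is e; result (t → (e → e)).
[[α ρ] [[ψ χ] [β ξ]]]: [[ψ χ] [β ξ]] is (t → (e → e)), [α ρ] is t; result (e → e).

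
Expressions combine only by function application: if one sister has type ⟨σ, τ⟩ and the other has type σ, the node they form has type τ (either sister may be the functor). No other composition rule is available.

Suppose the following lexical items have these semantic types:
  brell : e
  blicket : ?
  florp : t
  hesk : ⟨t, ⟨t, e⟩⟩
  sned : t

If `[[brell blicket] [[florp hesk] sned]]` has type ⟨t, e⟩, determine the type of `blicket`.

⟨e, ⟨e, ⟨t, e⟩⟩⟩

At [[brell blicket] [[florp hesk] sned]] (required: ⟨t, e⟩): [[florp hesk] sned] is e, which is not a function with range ⟨t, e⟩; hence [brell blicket] is the functor — type ⟨e, ⟨t, e⟩⟩.
At [brell blicket] (required: ⟨e, ⟨t, e⟩⟩): brell is e, which is not a function with range ⟨e, ⟨t, e⟩⟩; hence blicket is the functor — type ⟨e, ⟨e, ⟨t, e⟩⟩⟩.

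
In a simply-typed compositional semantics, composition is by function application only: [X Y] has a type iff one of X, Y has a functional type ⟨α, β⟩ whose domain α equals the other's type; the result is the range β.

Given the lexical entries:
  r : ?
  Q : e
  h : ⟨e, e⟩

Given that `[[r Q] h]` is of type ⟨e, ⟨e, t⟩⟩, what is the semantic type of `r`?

⟨e, ⟨⟨e, e⟩, ⟨e, ⟨e, t⟩⟩⟩⟩

[[r Q] h] must have type ⟨e, ⟨e, t⟩⟩. The sister h has type ⟨e, e⟩; that is not a function onto ⟨e, ⟨e, t⟩⟩, so [r Q] must be the functor, of type ⟨⟨e, e⟩, ⟨e, ⟨e, t⟩⟩⟩.
[r Q] must have type ⟨⟨e, e⟩, ⟨e, ⟨e, t⟩⟩⟩. The sister Q has type e; that is not a function onto ⟨⟨e, e⟩, ⟨e, ⟨e, t⟩⟩⟩, so r must be the functor, of type ⟨e, ⟨⟨e, e⟩, ⟨e, ⟨e, t⟩⟩⟩⟩.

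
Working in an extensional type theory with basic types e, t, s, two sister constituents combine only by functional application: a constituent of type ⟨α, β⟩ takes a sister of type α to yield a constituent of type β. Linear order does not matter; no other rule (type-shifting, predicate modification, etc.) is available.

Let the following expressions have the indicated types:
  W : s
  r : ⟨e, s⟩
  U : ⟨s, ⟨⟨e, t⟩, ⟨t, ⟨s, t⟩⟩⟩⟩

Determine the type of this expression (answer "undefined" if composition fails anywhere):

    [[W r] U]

[W r]: s with ⟨e, s⟩ — neither is a function whose domain matches the other; composition fails here.

undefined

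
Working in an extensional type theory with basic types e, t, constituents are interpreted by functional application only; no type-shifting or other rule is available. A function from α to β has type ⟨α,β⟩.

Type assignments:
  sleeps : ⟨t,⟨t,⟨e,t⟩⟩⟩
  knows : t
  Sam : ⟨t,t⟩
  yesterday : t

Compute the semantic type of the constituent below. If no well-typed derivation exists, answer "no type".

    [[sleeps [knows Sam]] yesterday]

At [knows Sam], Sam : ⟨t,t⟩ takes knows : t, giving t.
At [sleeps [knows Sam]], sleeps : ⟨t,⟨t,⟨e,t⟩⟩⟩ takes [knows Sam] : t, giving ⟨t,⟨e,t⟩⟩.
At [[sleeps [knows Sam]] yesterday], [sleeps [knows Sam]] : ⟨t,⟨e,t⟩⟩ takes yesterday : t, giving ⟨e,t⟩.

⟨e,t⟩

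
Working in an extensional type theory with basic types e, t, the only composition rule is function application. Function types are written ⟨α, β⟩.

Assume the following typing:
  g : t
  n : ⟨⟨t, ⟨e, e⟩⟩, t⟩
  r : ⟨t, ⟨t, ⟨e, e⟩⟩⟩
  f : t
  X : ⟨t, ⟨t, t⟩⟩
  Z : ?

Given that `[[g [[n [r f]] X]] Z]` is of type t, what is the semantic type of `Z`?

⟨t, t⟩

For [[g [[n [r f]] X]] Z] to have type t with [g [[n [r f]] X]] of type t, Z must be the function: Z : ⟨t, t⟩.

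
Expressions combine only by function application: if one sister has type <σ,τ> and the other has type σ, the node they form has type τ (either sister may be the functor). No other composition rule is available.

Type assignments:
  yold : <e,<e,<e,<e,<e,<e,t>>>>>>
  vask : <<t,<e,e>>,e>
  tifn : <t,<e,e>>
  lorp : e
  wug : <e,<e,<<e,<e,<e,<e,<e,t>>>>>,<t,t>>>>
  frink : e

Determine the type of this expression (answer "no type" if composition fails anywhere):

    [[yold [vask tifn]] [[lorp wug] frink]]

[vask tifn]: vask is <<t,<e,e>>,e>, tifn is <t,<e,e>>; result e.
[yold [vask tifn]]: yold is <e,<e,<e,<e,<e,<e,t>>>>>>, [vask tifn] is e; result <e,<e,<e,<e,<e,t>>>>>.
[lorp wug]: wug is <e,<e,<<e,<e,<e,<e,<e,t>>>>>,<t,t>>>>, lorp is e; result <e,<<e,<e,<e,<e,<e,t>>>>>,<t,t>>>.
[[lorp wug] frink]: [lorp wug] is <e,<<e,<e,<e,<e,<e,t>>>>>,<t,t>>>, frink is e; result <<e,<e,<e,<e,<e,t>>>>>,<t,t>>.
[[yold [vask tifn]] [[lorp wug] frink]]: [[lorp wug] frink] is <<e,<e,<e,<e,<e,t>>>>>,<t,t>>, [yold [vask tifn]] is <e,<e,<e,<e,<e,t>>>>>; result <t,t>.

<t,t>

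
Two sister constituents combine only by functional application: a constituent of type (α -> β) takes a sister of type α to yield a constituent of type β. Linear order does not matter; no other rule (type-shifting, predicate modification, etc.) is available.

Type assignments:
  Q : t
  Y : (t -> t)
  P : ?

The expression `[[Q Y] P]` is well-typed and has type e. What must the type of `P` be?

For [[Q Y] P] to have type e with [Q Y] of type t, P must be the function: P : (t -> e).

(t -> e)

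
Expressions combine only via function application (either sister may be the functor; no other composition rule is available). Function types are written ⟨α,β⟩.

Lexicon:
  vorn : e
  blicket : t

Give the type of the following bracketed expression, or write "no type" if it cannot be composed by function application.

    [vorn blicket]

no type

At [vorn blicket]: neither e nor t can take the other as argument; the node is ill-typed.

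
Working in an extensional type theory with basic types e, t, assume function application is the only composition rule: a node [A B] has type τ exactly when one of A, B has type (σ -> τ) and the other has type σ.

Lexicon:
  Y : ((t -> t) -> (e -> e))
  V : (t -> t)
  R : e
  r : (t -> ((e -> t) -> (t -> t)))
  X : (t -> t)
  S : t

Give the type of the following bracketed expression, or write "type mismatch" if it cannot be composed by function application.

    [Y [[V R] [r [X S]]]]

type mismatch

[V R]: (t -> t) and e cannot combine by function application — type clash.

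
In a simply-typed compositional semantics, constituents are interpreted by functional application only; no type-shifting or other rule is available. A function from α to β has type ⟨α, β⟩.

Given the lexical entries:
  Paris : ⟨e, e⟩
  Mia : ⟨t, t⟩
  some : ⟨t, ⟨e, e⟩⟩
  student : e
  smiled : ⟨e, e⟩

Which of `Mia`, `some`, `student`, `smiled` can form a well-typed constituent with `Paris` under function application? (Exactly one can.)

student

Mia : ⟨t, t⟩ — does not combine with Paris.
some : ⟨t, ⟨e, e⟩⟩ — does not combine with Paris.
student — combines: Paris : ⟨e, e⟩ takes student : e as argument, giving e.
smiled : ⟨e, e⟩ — does not combine with Paris.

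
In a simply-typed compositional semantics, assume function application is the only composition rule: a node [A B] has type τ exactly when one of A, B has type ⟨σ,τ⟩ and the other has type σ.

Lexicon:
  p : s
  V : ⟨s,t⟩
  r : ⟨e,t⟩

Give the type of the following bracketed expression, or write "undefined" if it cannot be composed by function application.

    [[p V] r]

[p V]: functor V : ⟨s,t⟩, argument p : s; result t.
[[p V] r]: t with ⟨e,t⟩ — neither is a function whose domain matches the other; composition fails here.

undefined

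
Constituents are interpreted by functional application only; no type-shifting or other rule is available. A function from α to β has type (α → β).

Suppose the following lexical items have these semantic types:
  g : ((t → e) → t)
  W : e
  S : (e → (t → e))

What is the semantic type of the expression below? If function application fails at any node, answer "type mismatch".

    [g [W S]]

t

[W S]: (e → (t → e)) applied to e yields (t → e).
[g [W S]]: ((t → e) → t) applied to (t → e) yields t.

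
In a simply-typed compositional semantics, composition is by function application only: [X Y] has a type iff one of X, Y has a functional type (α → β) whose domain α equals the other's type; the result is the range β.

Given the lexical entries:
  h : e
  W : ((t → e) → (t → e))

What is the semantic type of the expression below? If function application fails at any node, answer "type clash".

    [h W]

[h W]: e and ((t → e) → (t → e)) cannot combine by function application — type clash.

type clash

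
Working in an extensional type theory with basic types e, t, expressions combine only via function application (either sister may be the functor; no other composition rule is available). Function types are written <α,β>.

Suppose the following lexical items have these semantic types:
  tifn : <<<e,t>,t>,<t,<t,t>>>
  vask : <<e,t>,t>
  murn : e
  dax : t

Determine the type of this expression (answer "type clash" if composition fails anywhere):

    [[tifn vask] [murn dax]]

At [tifn vask], tifn : <<<e,t>,t>,<t,<t,t>>> takes vask : <<e,t>,t>, giving <t,<t,t>>.
[murn dax]: e and t cannot combine by function application — type clash.

type clash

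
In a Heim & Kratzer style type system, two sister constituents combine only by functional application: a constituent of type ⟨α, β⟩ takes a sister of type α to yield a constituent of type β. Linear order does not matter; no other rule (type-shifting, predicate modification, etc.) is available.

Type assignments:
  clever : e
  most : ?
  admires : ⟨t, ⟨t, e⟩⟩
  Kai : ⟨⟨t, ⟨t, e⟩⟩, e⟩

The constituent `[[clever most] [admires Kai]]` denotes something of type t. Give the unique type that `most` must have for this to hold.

⟨e, ⟨e, t⟩⟩

At [[clever most] [admires Kai]] (required: t): [admires Kai] is e, which is not a function with range t; hence [clever most] is the functor — type ⟨e, t⟩.
At [clever most] (required: ⟨e, t⟩): clever is e, which is not a function with range ⟨e, t⟩; hence most is the functor — type ⟨e, ⟨e, t⟩⟩.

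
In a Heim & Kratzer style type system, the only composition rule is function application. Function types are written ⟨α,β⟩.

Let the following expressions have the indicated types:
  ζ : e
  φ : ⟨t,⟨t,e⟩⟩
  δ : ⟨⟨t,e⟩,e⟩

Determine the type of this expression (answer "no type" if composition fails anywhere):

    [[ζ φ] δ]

no type

At [ζ φ]: neither e nor ⟨t,⟨t,e⟩⟩ can take the other as argument; the node is ill-typed.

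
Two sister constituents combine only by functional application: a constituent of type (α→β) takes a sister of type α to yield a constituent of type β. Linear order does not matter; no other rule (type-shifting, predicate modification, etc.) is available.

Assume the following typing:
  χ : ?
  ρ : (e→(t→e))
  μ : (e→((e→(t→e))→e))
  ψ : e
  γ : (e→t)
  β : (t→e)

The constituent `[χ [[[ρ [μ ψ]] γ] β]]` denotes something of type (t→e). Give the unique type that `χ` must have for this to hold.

For [χ [[[ρ [μ ψ]] γ] β]] to have type (t→e) with [[[ρ [μ ψ]] γ] β] of type e, χ must be the function: χ : (e→(t→e)).

(e→(t→e))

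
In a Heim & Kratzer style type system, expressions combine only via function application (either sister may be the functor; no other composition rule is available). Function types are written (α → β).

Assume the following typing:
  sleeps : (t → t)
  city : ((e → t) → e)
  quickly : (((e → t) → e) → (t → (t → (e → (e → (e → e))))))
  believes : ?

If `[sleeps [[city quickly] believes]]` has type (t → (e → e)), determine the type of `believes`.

[sleeps [[city quickly] believes]] is required to be (t → (e → e)). sleeps : (t → t) cannot yield (t → (e → e)) as functor, so [[city quickly] believes] : ((t → t) → (t → (e → e))).
[[city quickly] believes] is required to be ((t → t) → (t → (e → e))). [city quickly] : (t → (t → (e → (e → (e → e))))) cannot yield ((t → t) → (t → (e → e))) as functor, so believes : ((t → (t → (e → (e → (e → e))))) → ((t → t) → (t → (e → e)))).

((t → (t → (e → (e → (e → e))))) → ((t → t) → (t → (e → e))))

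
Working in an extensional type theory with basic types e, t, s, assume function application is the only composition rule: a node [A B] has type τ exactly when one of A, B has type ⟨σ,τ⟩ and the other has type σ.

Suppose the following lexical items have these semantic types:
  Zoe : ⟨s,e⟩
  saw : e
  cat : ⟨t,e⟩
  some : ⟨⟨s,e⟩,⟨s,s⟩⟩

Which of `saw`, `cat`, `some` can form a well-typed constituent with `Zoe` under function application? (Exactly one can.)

saw : e — neither side's domain matches the other.
cat : ⟨t,e⟩ — neither side's domain matches the other.
some — combines: some : ⟨⟨s,e⟩,⟨s,s⟩⟩ takes Zoe : ⟨s,e⟩ as argument, giving ⟨s,s⟩.

some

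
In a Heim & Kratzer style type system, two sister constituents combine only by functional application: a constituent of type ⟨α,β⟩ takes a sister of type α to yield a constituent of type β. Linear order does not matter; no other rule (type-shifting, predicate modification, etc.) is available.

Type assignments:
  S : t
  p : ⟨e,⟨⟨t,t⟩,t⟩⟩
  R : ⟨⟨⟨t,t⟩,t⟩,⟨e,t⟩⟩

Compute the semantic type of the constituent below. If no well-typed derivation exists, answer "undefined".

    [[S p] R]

undefined

At [S p]: neither t nor ⟨e,⟨⟨t,t⟩,t⟩⟩ can take the other as argument; the node is ill-typed.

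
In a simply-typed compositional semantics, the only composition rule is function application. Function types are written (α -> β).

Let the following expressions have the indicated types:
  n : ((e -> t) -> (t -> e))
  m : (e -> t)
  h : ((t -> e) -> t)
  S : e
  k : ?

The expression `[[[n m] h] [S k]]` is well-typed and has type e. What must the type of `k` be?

(e -> (t -> e))

[[[n m] h] [S k]] is required to be e. [[n m] h] : t cannot yield e as functor, so [S k] : (t -> e).
[S k] is required to be (t -> e). S : e cannot yield (t -> e) as functor, so k : (e -> (t -> e)).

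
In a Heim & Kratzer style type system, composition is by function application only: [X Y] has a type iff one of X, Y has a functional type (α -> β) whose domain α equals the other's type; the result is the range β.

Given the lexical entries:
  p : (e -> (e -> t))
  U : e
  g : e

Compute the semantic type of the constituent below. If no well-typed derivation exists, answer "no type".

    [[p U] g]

[p U]: (e -> (e -> t)) applied to e yields (e -> t).
[[p U] g]: (e -> t) applied to e yields t.

t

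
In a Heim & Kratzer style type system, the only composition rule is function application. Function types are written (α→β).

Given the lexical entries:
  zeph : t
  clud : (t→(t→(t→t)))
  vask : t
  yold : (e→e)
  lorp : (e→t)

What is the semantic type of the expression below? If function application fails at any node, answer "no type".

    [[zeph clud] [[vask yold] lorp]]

no type

At [zeph clud], clud : (t→(t→(t→t))) takes zeph : t, giving (t→(t→t)).
[vask yold]: t and (e→e) cannot combine by function application — type clash.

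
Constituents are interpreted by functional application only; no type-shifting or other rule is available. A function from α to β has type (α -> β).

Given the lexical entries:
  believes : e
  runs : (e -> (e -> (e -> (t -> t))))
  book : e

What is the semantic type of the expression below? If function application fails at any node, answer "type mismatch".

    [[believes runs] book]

[believes runs]: runs is (e -> (e -> (e -> (t -> t)))), believes is e; result (e -> (e -> (t -> t))).
[[believes runs] book]: [believes runs] is (e -> (e -> (t -> t))), book is e; result (e -> (t -> t)).

(e -> (t -> t))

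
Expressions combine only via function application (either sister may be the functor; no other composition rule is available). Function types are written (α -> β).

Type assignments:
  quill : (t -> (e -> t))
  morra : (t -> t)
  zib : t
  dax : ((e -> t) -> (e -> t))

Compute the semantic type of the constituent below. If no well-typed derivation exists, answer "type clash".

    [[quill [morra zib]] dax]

(e -> t)

[morra zib]: functor morra : (t -> t), argument zib : t; result t.
[quill [morra zib]]: functor quill : (t -> (e -> t)), argument [morra zib] : t; result (e -> t).
[[quill [morra zib]] dax]: functor dax : ((e -> t) -> (e -> t)), argument [quill [morra zib]] : (e -> t); result (e -> t).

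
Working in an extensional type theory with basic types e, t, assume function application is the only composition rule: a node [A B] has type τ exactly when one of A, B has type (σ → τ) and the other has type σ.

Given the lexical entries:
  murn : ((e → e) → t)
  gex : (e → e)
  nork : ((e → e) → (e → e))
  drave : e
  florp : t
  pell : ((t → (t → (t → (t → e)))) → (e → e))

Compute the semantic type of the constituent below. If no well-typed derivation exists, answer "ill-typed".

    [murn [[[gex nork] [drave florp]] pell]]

[gex nork]: nork is ((e → e) → (e → e)), gex is (e → e); result (e → e).
[drave florp]: e and t cannot combine by function application — type clash.

ill-typed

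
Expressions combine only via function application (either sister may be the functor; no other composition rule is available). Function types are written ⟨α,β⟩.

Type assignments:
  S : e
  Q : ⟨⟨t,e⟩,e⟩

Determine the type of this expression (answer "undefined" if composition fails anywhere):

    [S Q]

undefined

[S Q]: e with ⟨⟨t,e⟩,e⟩ — neither is a function whose domain matches the other; composition fails here.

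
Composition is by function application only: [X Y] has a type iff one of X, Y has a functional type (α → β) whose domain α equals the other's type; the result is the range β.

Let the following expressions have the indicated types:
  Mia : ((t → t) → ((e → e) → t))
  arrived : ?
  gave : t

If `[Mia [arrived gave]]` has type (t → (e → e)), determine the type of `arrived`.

(t → (((t → t) → ((e → e) → t)) → (t → (e → e))))

[Mia [arrived gave]] must have type (t → (e → e)). The sister Mia has type ((t → t) → ((e → e) → t)); that is not a function onto (t → (e → e)), so [arrived gave] must be the functor, of type (((t → t) → ((e → e) → t)) → (t → (e → e))).
[arrived gave] must have type (((t → t) → ((e → e) → t)) → (t → (e → e))). The sister gave has type t; that is not a function onto (((t → t) → ((e → e) → t)) → (t → (e → e))), so arrived must be the functor, of type (t → (((t → t) → ((e → e) → t)) → (t → (e → e)))).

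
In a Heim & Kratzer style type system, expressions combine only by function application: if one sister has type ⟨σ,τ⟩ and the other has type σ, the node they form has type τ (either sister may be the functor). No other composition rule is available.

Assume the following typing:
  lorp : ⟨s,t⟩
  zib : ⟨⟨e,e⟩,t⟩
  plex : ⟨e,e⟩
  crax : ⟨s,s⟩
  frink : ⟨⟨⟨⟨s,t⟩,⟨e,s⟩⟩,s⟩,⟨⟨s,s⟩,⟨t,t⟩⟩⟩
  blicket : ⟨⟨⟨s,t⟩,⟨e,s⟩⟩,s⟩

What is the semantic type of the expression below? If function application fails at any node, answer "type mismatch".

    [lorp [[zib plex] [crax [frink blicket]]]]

type mismatch

At [zib plex], zib : ⟨⟨e,e⟩,t⟩ takes plex : ⟨e,e⟩, giving t.
At [frink blicket], frink : ⟨⟨⟨⟨s,t⟩,⟨e,s⟩⟩,s⟩,⟨⟨s,s⟩,⟨t,t⟩⟩⟩ takes blicket : ⟨⟨⟨s,t⟩,⟨e,s⟩⟩,s⟩, giving ⟨⟨s,s⟩,⟨t,t⟩⟩.
At [crax [frink blicket]], [frink blicket] : ⟨⟨s,s⟩,⟨t,t⟩⟩ takes crax : ⟨s,s⟩, giving ⟨t,t⟩.
At [[zib plex] [crax [frink blicket]]], [crax [frink blicket]] : ⟨t,t⟩ takes [zib plex] : t, giving t.
[lorp [[zib plex] [crax [frink blicket]]]]: ⟨s,t⟩ and t cannot combine by function application — type clash.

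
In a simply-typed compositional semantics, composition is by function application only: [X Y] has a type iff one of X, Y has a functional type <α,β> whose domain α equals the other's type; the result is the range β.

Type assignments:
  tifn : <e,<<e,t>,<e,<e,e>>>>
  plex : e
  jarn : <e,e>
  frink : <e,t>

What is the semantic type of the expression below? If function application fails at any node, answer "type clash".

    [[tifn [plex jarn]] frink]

[plex jarn]: <e,e> applied to e yields e.
[tifn [plex jarn]]: <e,<<e,t>,<e,<e,e>>>> applied to e yields <<e,t>,<e,<e,e>>>.
[[tifn [plex jarn]] frink]: <<e,t>,<e,<e,e>>> applied to <e,t> yields <e,<e,e>>.

<e,<e,e>>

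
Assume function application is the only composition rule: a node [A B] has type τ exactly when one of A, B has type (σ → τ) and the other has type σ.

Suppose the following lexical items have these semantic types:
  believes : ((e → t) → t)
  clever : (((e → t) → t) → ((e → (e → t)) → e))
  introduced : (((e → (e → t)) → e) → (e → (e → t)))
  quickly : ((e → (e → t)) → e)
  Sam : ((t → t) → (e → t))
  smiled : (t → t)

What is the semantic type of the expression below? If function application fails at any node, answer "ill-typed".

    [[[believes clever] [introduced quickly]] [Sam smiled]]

t

[believes clever]: functor clever : (((e → t) → t) → ((e → (e → t)) → e)), argument believes : ((e → t) → t); result ((e → (e → t)) → e).
[introduced quickly]: functor introduced : (((e → (e → t)) → e) → (e → (e → t))), argument quickly : ((e → (e → t)) → e); result (e → (e → t)).
[[believes clever] [introduced quickly]]: functor [believes clever] : ((e → (e → t)) → e), argument [introduced quickly] : (e → (e → t)); result e.
[Sam smiled]: functor Sam : ((t → t) → (e → t)), argument smiled : (t → t); result (e → t).
[[[believes clever] [introduced quickly]] [Sam smiled]]: functor [Sam smiled] : (e → t), argument [[believes clever] [introduced quickly]] : e; result t.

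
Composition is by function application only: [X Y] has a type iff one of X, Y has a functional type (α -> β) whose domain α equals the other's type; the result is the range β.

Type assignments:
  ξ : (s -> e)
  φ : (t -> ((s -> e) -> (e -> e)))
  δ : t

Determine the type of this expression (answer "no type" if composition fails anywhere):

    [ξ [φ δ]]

[φ δ]: φ is (t -> ((s -> e) -> (e -> e))), δ is t; result ((s -> e) -> (e -> e)).
[ξ [φ δ]]: [φ δ] is ((s -> e) -> (e -> e)), ξ is (s -> e); result (e -> e).

(e -> e)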